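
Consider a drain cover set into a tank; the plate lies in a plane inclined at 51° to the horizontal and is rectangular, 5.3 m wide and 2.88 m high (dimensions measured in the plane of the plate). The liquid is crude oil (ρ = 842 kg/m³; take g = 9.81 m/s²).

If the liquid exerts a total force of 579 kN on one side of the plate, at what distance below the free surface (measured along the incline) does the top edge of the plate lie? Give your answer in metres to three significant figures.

y_top ≈ 4.47 m

γ = ρg = 842 × 9.81 / 1000 = 8.26002 kN/m³.
A = 5.3 × 2.88 = 15.264 m².
From F = γ·h_c·A, the centroid depth is h_c = 579/(8.26002 × 15.264) = 4.59229 m.
Let θ = 51° be the plate's angle to the horizontal; measure y along the incline from where the plane meets the free surface. Vertical depth h = y·sinθ with sinθ = 0.777146.
Along the incline, y_c = h_c/sinθ = 4.59229/0.777146 = 5.90917 m.
The centroid lies 2.88/2 = 1.44 m below the top edge, so the top edge sits at y_top = 5.90917 − 1.44 = 4.46917 m along the incline.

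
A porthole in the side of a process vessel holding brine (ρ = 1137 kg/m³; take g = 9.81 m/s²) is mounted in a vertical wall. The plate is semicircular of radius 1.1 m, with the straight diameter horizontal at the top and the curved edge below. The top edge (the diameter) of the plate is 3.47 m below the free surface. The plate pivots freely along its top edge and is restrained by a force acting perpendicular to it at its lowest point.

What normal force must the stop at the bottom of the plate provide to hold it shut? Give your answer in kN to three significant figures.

γ = ρg = 1137 × 9.81 / 1000 = 11.15397 kN/m³.
The centroid of a semicircle lies 4r/(3π) = 0.466854 m from the diameter, here below the top edge, so the centroid depth is h_c = 3.47 + 0.466854 = 3.93685 m.
A = πr²/2 = π × 1.1²/2 = 1.90066 m².
Resultant F = γ·h_c·A = 11.15397 × 3.93685 × 1.90066 = 83.4608 kN.
I_c = (π/8 − 8/(9π))·r⁴ = 0.109757 × 1.1⁴ = 0.160695 m⁴.
Centre of pressure: y_p = y_c + I_c/(y_c·A) = 3.93685 + 0.160695/(3.93685 × 1.90066) = 3.93685 + 0.0214758 = 3.95833 m along the plane.
The resultant acts 0.466854 + 0.0214758 = 0.48833 m (along the plate) below the hinge at the top edge, so the moment about the hinge is M = F × 0.48833 = 83.4608 × 0.48833 = 40.7564 kN·m.
A normal force at the bottom, 1.1 m from the hinge, must supply this moment: P = 40.7564/1.1 = 37.0513 kN.

P ≈ 37.1 kN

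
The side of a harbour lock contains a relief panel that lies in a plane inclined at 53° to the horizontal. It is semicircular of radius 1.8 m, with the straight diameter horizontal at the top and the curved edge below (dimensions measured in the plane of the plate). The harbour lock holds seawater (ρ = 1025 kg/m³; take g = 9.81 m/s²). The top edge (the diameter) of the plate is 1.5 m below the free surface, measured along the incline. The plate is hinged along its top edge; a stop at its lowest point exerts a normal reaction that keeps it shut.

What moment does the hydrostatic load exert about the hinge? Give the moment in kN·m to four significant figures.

γ = ρg = 1025 × 9.81 / 1000 = 10.05525 kN/m³.
Let θ = 53° be the plate's angle to the horizontal; measure y along the incline from where the plane meets the free surface. Vertical depth h = y·sinθ with sinθ = 0.798636.
The centroid of a semicircle lies 4r/(3π) = 0.763944 m from the diameter, here below the top edge, so y_c = 1.5 + 0.763944 = 2.26394 m and h_c = 2.26394 × 0.798636 = 1.80806 m.
A = πr²/2 = π × 1.8²/2 = 5.08938 m².
Resultant F = γ·h_c·A = 10.05525 × 1.80806 × 5.08938 = 92.5274 kN.
I_c = (π/8 − 8/(9π))·r⁴ = 0.109757 × 1.8⁴ = 1.15219 m⁴.
Centre of pressure: y_p = y_c + I_c/(y_c·A) = 2.26394 + 1.15219/(2.26394 × 5.08938) = 2.26394 + 0.0999987 = 2.36394 m along the plane.
The resultant acts 0.763944 + 0.0999987 = 0.863943 m (along the plate) below the hinge at the top edge, so the moment about the hinge is M = F × 0.863943 = 92.5274 × 0.863943 = 79.9384 kN·m.

M ≈ 79.94 kN·m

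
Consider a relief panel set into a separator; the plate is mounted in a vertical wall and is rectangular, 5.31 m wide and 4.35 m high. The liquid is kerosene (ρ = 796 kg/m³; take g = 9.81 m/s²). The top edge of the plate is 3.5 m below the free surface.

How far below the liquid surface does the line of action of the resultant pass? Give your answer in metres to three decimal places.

h_p = 5.953 m

γ = ρg = 796 × 9.81 / 1000 = 7.80876 kN/m³.
The centroid lies 4.35/2 = 2.175 m below the top edge, so the centroid depth is h_c = 3.5 + 2.175 = 5.675 m.
A = 5.31 × 4.35 = 23.0985 m².
Resultant F = γ·h_c·A = 7.80876 × 5.675 × 23.0985 = 1023.6 kN.
I_c = b·h³/12 = 5.31 × 4.35³/12 = 36.4234 m⁴.
Centre of pressure: y_p = y_c + I_c/(y_c·A) = 5.675 + 36.4234/(5.675 × 23.0985) = 5.675 + 0.277863 = 5.95286 m along the plane.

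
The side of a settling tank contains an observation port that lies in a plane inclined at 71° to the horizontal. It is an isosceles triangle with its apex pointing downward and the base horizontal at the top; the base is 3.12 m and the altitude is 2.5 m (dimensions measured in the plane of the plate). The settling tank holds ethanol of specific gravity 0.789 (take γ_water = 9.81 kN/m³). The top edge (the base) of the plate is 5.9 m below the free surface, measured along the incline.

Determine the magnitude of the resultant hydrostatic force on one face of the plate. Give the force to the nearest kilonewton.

γ = 0.789 × 9.81 = 7.74009 kN/m³.
Let θ = 71° be the plate's angle to the horizontal; measure y along the incline from where the plane meets the free surface. Vertical depth h = y·sinθ with sinθ = 0.945519.
With the apex down, the centroid sits h/3 = 2.5/3 = 0.833333 m below the base (the top edge), so y_c = 5.9 + 0.833333 = 6.73333 m and h_c = 6.73333 × 0.945519 = 6.36649 m.
A = ½ × 3.12 × 2.5 = 3.9 m².
Resultant F = γ·h_c·A = 7.74009 × 6.36649 × 3.9 = 192.181 kN.

F ≈ 192 kN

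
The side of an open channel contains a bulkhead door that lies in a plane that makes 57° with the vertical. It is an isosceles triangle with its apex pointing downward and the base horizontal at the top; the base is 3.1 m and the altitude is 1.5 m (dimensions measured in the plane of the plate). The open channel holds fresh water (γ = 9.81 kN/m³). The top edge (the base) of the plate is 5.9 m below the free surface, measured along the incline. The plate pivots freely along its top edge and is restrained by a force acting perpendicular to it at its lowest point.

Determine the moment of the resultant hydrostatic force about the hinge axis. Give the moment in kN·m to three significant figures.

γ = 9.81 kN/m³.
The plate makes 57° with the vertical, i.e. θ = 90° − 57° = 33° to the horizontal. Measuring y along the incline from the free-surface line, vertical depth h = y·sinθ with sinθ = 0.544639.
With the apex down, the centroid sits h/3 = 1.5/3 = 0.5 m below the base (the top edge), so y_c = 5.9 + 0.5 = 6.4 m and h_c = 6.4 × 0.544639 = 3.48569 m.
A = ½ × 3.1 × 1.5 = 2.325 m².
Resultant F = γ·h_c·A = 9.81 × 3.48569 × 2.325 = 79.5025 kN.
I_c = b·h³/36 = 3.1 × 1.5³/36 = 0.290625 m⁴.
Centre of pressure: y_p = y_c + I_c/(y_c·A) = 6.4 + 0.290625/(6.4 × 2.325) = 6.4 + 0.0195312 = 6.41953 m along the plane.
The resultant acts 0.5 + 0.0195312 = 0.519531 m (along the plate) below the hinge at the top edge, so the moment about the hinge is M = F × 0.519531 = 79.5025 × 0.519531 = 41.304 kN·m.

M ≈ 41.3 kN·m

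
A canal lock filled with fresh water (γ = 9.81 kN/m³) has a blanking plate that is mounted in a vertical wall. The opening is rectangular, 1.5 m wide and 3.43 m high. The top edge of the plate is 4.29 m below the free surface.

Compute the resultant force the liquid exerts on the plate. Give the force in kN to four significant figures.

γ = 9.81 kN/m³.
The centroid lies 3.43/2 = 1.715 m below the top edge, so the centroid depth is h_c = 4.29 + 1.715 = 6.005 m.
A = 1.5 × 3.43 = 5.145 m².
Resultant F = γ·h_c·A = 9.81 × 6.005 × 5.145 = 303.087 kN.

F ≈ 303.1 kN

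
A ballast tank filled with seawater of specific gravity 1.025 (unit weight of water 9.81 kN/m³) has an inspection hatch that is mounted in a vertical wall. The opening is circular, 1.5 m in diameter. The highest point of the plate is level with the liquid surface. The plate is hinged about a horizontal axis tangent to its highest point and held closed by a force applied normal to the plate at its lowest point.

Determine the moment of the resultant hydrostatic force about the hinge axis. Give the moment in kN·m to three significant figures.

γ = 1.025 × 9.81 = 10.05525 kN/m³.
The centroid is at the centre, 0.75 m below the top of the plate, so the centroid depth is h_c = 0.75 m.
A = π(0.75)² = 1.76715 m².
Resultant F = γ·h_c·A = 10.05525 × 0.75 × 1.76715 = 13.3269 kN.
I_c = πr⁴/4 = π × 0.75⁴/4 = 0.248505 m⁴.
Centre of pressure: y_p = y_c + I_c/(y_c·A) = 0.75 + 0.248505/(0.75 × 1.76715) = 0.75 + 0.1875 = 0.9375 m along the plane.
The resultant acts 0.75 + 0.1875 = 0.9375 m (along the plate) below the hinge at the top edge, so the moment about the hinge is M = F × 0.9375 = 13.3269 × 0.9375 = 12.494 kN·m.

M ≈ 12.5 kN·m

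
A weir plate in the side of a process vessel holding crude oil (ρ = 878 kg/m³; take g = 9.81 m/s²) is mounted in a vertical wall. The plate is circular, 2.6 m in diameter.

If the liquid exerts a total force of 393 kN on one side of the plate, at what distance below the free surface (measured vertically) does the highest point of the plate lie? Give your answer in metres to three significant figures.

d_top ≈ 7.29 m

γ = ρg = 878 × 9.81 / 1000 = 8.61318 kN/m³.
A = π(1.3)² = 5.30929 m².
From F = γ·h_c·A, the centroid depth is h_c = 393/(8.61318 × 5.30929) = 8.59395 m.
The centroid is at the centre, 1.3 m below the top of the plate, so the highest point sits at h_top = 8.59395 − 1.3 = 7.29395 m below the surface.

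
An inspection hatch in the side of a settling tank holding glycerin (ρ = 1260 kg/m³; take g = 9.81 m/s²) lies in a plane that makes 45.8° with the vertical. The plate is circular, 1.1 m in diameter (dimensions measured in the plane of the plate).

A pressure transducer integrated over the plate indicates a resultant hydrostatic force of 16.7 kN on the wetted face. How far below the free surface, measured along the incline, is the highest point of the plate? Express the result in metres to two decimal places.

γ = ρg = 1260 × 9.81 / 1000 = 12.3606 kN/m³.
A = π(0.55)² = 0.950332 m².
From F = γ·h_c·A, the centroid depth is h_c = 16.7/(12.3606 × 0.950332) = 1.42168 m.
The plate makes 45.8° with the vertical, i.e. θ = 90° − 45.8° = 44.2° to the horizontal. Measuring y along the incline from the free-surface line, vertical depth h = y·sinθ with sinθ = 0.697165.
Along the incline, y_c = h_c/sinθ = 1.42168/0.697165 = 2.03923 m.
The centroid is at the centre, 0.55 m below the top of the plate, so the highest point sits at y_top = 2.03923 − 0.55 = 1.48923 m along the incline.

y_top ≈ 1.49 m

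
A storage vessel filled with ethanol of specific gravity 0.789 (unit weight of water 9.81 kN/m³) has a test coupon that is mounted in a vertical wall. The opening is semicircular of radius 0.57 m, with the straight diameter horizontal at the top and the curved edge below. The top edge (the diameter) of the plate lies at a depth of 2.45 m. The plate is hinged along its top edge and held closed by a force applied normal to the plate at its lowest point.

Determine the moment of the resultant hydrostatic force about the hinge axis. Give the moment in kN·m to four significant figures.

γ = 0.789 × 9.81 = 7.74009 kN/m³.
The centroid of a semicircle lies 4r/(3π) = 0.241916 m from the diameter, here below the top edge, so the centroid depth is h_c = 2.45 + 0.241916 = 2.69192 m.
A = πr²/2 = π × 0.57²/2 = 0.510352 m².
Resultant F = γ·h_c·A = 7.74009 × 2.69192 × 0.510352 = 10.6335 kN.
I_c = (π/8 − 8/(9π))·r⁴ = 0.109757 × 0.57⁴ = 0.011586 m⁴.
Centre of pressure: y_p = y_c + I_c/(y_c·A) = 2.69192 + 0.011586/(2.69192 × 0.510352) = 2.69192 + 0.00843338 = 2.70035 m along the plane.
The resultant acts 0.241916 + 0.00843338 = 0.250349 m (along the plate) below the hinge at the top edge, so the moment about the hinge is M = F × 0.250349 = 10.6335 × 0.250349 = 2.66209 kN·m.

M ≈ 2.662 kN·m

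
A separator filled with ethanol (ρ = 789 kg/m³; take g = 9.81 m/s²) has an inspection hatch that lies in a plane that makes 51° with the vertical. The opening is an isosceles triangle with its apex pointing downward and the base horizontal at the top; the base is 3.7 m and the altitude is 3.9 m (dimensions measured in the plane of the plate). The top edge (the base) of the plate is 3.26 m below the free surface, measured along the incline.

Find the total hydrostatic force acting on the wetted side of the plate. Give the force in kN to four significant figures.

F ≈ 160.3 kN

γ = ρg = 789 × 9.81 / 1000 = 7.74009 kN/m³.
The plate makes 51° with the vertical, i.e. θ = 90° − 51° = 39° to the horizontal. Measuring y along the incline from the free-surface line, vertical depth h = y·sinθ with sinθ = 0.629320.
With the apex down, the centroid sits h/3 = 3.9/3 = 1.3 m below the base (the top edge), so y_c = 3.26 + 1.3 = 4.56 m and h_c = 4.56 × 0.629320 = 2.8697 m.
A = ½ × 3.7 × 3.9 = 7.215 m².
Resultant F = γ·h_c·A = 7.74009 × 2.8697 × 7.215 = 160.258 kN.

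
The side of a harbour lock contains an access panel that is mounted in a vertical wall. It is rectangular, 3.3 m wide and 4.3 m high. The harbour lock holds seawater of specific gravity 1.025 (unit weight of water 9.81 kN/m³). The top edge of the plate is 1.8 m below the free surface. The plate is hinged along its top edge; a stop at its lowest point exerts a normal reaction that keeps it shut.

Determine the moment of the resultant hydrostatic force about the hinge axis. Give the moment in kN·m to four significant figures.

M ≈ 1432 kN·m

γ = 1.025 × 9.81 = 10.05525 kN/m³.
The centroid lies 4.3/2 = 2.15 m below the top edge, so the centroid depth is h_c = 1.8 + 2.15 = 3.95 m.
A = 3.3 × 4.3 = 14.19 m².
Resultant F = γ·h_c·A = 10.05525 × 3.95 × 14.19 = 563.602 kN.
I_c = b·h³/12 = 3.3 × 4.3³/12 = 21.8644 m⁴.
Centre of pressure: y_p = y_c + I_c/(y_c·A) = 3.95 + 21.8644/(3.95 × 14.19) = 3.95 + 0.390084 = 4.34008 m along the plane.
The resultant acts 2.15 + 0.390084 = 2.54008 m (along the plate) below the hinge at the top edge, so the moment about the hinge is M = F × 2.54008 = 563.602 × 2.54008 = 1431.59 kN·m.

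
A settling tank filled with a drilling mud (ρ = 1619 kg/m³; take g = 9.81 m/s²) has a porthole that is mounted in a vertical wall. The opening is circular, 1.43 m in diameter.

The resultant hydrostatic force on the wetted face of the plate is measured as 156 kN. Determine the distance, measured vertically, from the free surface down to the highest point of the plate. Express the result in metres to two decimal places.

γ = ρg = 1619 × 9.81 / 1000 = 15.88239 kN/m³.
A = π(0.715)² = 1.60606 m².
From F = γ·h_c·A, the centroid depth is h_c = 156/(15.88239 × 1.60606) = 6.11571 m.
The centroid is at the centre, 0.715 m below the top of the plate, so the highest point sits at h_top = 6.11571 − 0.715 = 5.40071 m below the surface.

d_top ≈ 5.40 m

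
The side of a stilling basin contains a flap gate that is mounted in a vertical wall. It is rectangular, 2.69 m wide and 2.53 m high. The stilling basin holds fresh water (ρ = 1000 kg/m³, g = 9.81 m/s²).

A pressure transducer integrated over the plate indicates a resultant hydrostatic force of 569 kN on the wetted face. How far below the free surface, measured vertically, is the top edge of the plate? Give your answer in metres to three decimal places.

γ = ρg = 1000 × 9.81 = 9810 N/m³ = 9.81 kN/m³.
A = 2.69 × 2.53 = 6.8057 m².
From F = γ·h_c·A, the centroid depth is h_c = 569/(9.81 × 6.8057) = 8.52257 m.
The centroid lies 2.53/2 = 1.265 m below the top edge, so the top edge sits at h_top = 8.52257 − 1.265 = 7.25757 m below the surface.

d_top ≈ 7.258 m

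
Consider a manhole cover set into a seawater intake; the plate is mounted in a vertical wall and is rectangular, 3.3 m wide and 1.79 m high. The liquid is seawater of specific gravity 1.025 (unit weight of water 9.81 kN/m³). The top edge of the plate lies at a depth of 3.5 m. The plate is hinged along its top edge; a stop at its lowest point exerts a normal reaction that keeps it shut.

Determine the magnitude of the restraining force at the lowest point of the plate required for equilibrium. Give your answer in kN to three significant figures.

P ≈ 139 kN

γ = 1.025 × 9.81 = 10.05525 kN/m³.
The centroid lies 1.79/2 = 0.895 m below the top edge, so the centroid depth is h_c = 3.5 + 0.895 = 4.395 m.
A = 3.3 × 1.79 = 5.907 m².
Resultant F = γ·h_c·A = 10.05525 × 4.395 × 5.907 = 261.047 kN.
I_c = b·h³/12 = 3.3 × 1.79³/12 = 1.57722 m⁴.
Centre of pressure: y_p = y_c + I_c/(y_c·A) = 4.395 + 1.57722/(4.395 × 5.907) = 4.395 + 0.0607528 = 4.45575 m along the plane.
The resultant acts 0.895 + 0.0607528 = 0.955753 m (along the plate) below the hinge at the top edge, so the moment about the hinge is M = F × 0.955753 = 261.047 × 0.955753 = 249.496 kN·m.
A normal force at the bottom, 1.79 m from the hinge, must supply this moment: P = 249.496/1.79 = 139.383 kN.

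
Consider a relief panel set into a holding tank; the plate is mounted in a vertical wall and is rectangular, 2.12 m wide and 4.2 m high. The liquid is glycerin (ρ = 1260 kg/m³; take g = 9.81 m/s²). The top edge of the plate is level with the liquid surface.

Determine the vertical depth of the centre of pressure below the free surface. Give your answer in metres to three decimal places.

γ = ρg = 1260 × 9.81 / 1000 = 12.3606 kN/m³.
The centroid lies 4.2/2 = 2.1 m below the top edge, so the centroid depth is h_c = 2.1 m.
A = 2.12 × 4.2 = 8.904 m².
Resultant F = γ·h_c·A = 12.3606 × 2.1 × 8.904 = 231.123 kN.
I_c = b·h³/12 = 2.12 × 4.2³/12 = 13.0889 m⁴.
Centre of pressure: y_p = y_c + I_c/(y_c·A) = 2.1 + 13.0889/(2.1 × 8.904) = 2.1 + 0.700001 = 2.8 m along the plane.

h_p = 2.800 m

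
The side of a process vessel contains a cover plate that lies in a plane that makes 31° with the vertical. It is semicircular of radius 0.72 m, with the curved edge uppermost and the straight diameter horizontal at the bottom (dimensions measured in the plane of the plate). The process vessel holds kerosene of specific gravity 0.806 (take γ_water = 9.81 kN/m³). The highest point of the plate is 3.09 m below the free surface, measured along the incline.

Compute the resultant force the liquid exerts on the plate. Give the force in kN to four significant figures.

F ≈ 19.34 kN

γ = 0.806 × 9.81 = 7.90686 kN/m³.
The plate makes 31° with the vertical, i.e. θ = 90° − 31° = 59° to the horizontal. Measuring y along the incline from the free-surface line, vertical depth h = y·sinθ with sinθ = 0.857167.
The centroid lies 4r/(3π) = 0.305577 m above the diameter, so r − 4r/(3π) = 0.72 − 0.305577 = 0.414423 m below the topmost point, so y_c = 3.09 + 0.414423 = 3.50442 m and h_c = 3.50442 × 0.857167 = 3.00387 m.
A = πr²/2 = π × 0.72²/2 = 0.814301 m².
Resultant F = γ·h_c·A = 7.90686 × 3.00387 × 0.814301 = 19.3406 kN.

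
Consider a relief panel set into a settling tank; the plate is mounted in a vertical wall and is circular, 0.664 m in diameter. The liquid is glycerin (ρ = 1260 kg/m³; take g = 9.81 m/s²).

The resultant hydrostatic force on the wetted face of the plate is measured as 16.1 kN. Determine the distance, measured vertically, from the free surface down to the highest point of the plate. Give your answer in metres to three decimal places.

d_top ≈ 3.429 m

γ = ρg = 1260 × 9.81 / 1000 = 12.3606 kN/m³.
A = π(0.332)² = 0.346279 m².
From F = γ·h_c·A, the centroid depth is h_c = 16.1/(12.3606 × 0.346279) = 3.76149 m.
The centroid is at the centre, 0.332 m below the top of the plate, so the highest point sits at h_top = 3.76149 − 0.332 = 3.42949 m below the surface.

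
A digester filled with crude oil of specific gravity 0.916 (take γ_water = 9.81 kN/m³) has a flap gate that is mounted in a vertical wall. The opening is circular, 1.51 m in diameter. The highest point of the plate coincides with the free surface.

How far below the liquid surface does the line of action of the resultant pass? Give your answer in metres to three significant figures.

γ = 0.916 × 9.81 = 8.98596 kN/m³.
The centroid is at the centre, 0.755 m below the top of the plate, so the centroid depth is h_c = 0.755 m.
A = π(0.755)² = 1.79079 m².
Resultant F = γ·h_c·A = 8.98596 × 0.755 × 1.79079 = 12.1494 kN.
I_c = πr⁴/4 = π × 0.755⁴/4 = 0.255198 m⁴.
Centre of pressure: y_p = y_c + I_c/(y_c·A) = 0.755 + 0.255198/(0.755 × 1.79079) = 0.755 + 0.188749 = 0.943749 m along the plane.

h_p = 0.944 m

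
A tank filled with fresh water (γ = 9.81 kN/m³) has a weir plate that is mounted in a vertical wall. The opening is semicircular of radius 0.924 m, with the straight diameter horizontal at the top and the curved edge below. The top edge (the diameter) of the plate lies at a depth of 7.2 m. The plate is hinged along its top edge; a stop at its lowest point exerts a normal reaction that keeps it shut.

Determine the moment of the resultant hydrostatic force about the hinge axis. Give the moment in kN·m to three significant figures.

M ≈ 40.0 kN·m

γ = 9.81 kN/m³.
The centroid of a semicircle lies 4r/(3π) = 0.392158 m from the diameter, here below the top edge, so the centroid depth is h_c = 7.2 + 0.392158 = 7.59216 m.
A = πr²/2 = π × 0.924²/2 = 1.34111 m².
Resultant F = γ·h_c·A = 9.81 × 7.59216 × 1.34111 = 99.8847 kN.
I_c = (π/8 − 8/(9π))·r⁴ = 0.109757 × 0.924⁴ = 0.0800055 m⁴.
Centre of pressure: y_p = y_c + I_c/(y_c·A) = 7.59216 + 0.0800055/(7.59216 × 1.34111) = 7.59216 + 0.0078576 = 7.60002 m along the plane.
The resultant acts 0.392158 + 0.0078576 = 0.400016 m (along the plate) below the hinge at the top edge, so the moment about the hinge is M = F × 0.400016 = 99.8847 × 0.400016 = 39.9555 kN·m.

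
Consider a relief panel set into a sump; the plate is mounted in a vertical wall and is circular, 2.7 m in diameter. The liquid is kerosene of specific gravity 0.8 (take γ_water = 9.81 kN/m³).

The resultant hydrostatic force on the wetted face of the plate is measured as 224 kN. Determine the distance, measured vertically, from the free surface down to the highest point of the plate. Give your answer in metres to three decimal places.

γ = 0.8 × 9.81 = 7.848 kN/m³.
A = π(1.35)² = 5.72555 m².
From F = γ·h_c·A, the centroid depth is h_c = 224/(7.848 × 5.72555) = 4.98508 m.
The centroid is at the centre, 1.35 m below the top of the plate, so the highest point sits at h_top = 4.98508 − 1.35 = 3.63508 m below the surface.

d_top ≈ 3.635 m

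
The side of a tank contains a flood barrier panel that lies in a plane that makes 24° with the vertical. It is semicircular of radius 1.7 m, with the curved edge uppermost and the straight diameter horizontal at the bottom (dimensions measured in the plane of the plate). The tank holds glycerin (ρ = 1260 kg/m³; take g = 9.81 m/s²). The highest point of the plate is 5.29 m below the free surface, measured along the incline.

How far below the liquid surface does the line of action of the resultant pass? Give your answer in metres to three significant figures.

γ = ρg = 1260 × 9.81 / 1000 = 12.3606 kN/m³.
The plate makes 24° with the vertical, i.e. θ = 90° − 24° = 66° to the horizontal. Measuring y along the incline from the free-surface line, vertical depth h = y·sinθ with sinθ = 0.913545.
The centroid lies 4r/(3π) = 0.721502 m above the diameter, so r − 4r/(3π) = 1.7 − 0.721502 = 0.978498 m below the topmost point, so y_c = 5.29 + 0.978498 = 6.2685 m and h_c = 6.2685 × 0.913545 = 5.72656 m.
A = πr²/2 = π × 1.7²/2 = 4.5396 m².
Resultant F = γ·h_c·A = 12.3606 × 5.72656 × 4.5396 = 321.33 kN.
I_c = (π/8 − 8/(9π))·r⁴ = 0.109757 × 1.7⁴ = 0.916701 m⁴.
Centre of pressure: y_p = y_c + I_c/(y_c·A) = 6.2685 + 0.916701/(6.2685 × 4.5396) = 6.2685 + 0.0322141 = 6.30071 m along the plane.
Vertically, h_p = y_p·sinθ = 6.30071 × 0.913545 = 5.75598 m.

h_p = 5.76 m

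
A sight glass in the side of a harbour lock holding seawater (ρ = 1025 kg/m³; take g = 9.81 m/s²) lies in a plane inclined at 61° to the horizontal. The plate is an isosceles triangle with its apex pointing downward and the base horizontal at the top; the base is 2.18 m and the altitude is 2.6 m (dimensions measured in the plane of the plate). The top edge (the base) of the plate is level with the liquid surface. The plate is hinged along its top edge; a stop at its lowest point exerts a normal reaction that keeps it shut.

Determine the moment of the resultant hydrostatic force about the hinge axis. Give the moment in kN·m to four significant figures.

γ = ρg = 1025 × 9.81 / 1000 = 10.05525 kN/m³.
Let θ = 61° be the plate's angle to the horizontal; measure y along the incline from where the plane meets the free surface. Vertical depth h = y·sinθ with sinθ = 0.874620.
With the apex down, the centroid sits h/3 = 2.6/3 = 0.866667 m below the base (the top edge), so y_c = 0.866667 m and h_c = 0.866667 × 0.874620 = 0.758004 m.
A = ½ × 2.18 × 2.6 = 2.834 m².
Resultant F = γ·h_c·A = 10.05525 × 0.758004 × 2.834 = 21.6005 kN.
I_c = b·h³/36 = 2.18 × 2.6³/36 = 1.06432 m⁴.
Centre of pressure: y_p = y_c + I_c/(y_c·A) = 0.866667 + 1.06432/(0.866667 × 2.834) = 0.866667 + 0.433331 = 1.3 m along the plane.
The resultant acts 0.866667 + 0.433331 = 1.3 m (along the plate) below the hinge at the top edge, so the moment about the hinge is M = F × 1.3 = 21.6005 × 1.3 = 28.0807 kN·m.

M ≈ 28.08 kN·m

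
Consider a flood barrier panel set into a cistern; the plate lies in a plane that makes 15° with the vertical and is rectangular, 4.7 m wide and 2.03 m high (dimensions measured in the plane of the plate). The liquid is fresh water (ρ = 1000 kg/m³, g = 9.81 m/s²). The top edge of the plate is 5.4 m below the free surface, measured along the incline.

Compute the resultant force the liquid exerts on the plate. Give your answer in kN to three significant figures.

F ≈ 580 kN

γ = ρg = 1000 × 9.81 = 9810 N/m³ = 9.81 kN/m³.
The plate makes 15° with the vertical, i.e. θ = 90° − 15° = 75° to the horizontal. Measuring y along the incline from the free-surface line, vertical depth h = y·sinθ with sinθ = 0.965926.
The centroid lies 2.03/2 = 1.015 m below the top edge, so y_c = 5.4 + 1.015 = 6.415 m and h_c = 6.415 × 0.965926 = 6.19642 m.
A = 4.7 × 2.03 = 9.541 m².
Resultant F = γ·h_c·A = 9.81 × 6.19642 × 9.541 = 579.968 kN.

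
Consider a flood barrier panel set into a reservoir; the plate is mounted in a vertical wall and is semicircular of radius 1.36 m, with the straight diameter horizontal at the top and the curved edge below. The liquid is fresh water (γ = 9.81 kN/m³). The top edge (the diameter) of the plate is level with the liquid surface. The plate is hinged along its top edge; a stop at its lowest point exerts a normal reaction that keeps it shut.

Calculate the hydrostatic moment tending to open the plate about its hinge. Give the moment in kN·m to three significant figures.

γ = 9.81 kN/m³.
The centroid of a semicircle lies 4r/(3π) = 0.577202 m from the diameter, here below the top edge, so the centroid depth is h_c = 0.577202 m.
A = πr²/2 = π × 1.36²/2 = 2.90534 m².
Resultant F = γ·h_c·A = 9.81 × 0.577202 × 2.90534 = 16.4511 kN.
I_c = (π/8 − 8/(9π))·r⁴ = 0.109757 × 1.36⁴ = 0.375481 m⁴.
Centre of pressure: y_p = y_c + I_c/(y_c·A) = 0.577202 + 0.375481/(0.577202 × 2.90534) = 0.577202 + 0.223905 = 0.801107 m along the plane.
The resultant acts 0.577202 + 0.223905 = 0.801107 m (along the plate) below the hinge at the top edge, so the moment about the hinge is M = F × 0.801107 = 16.4511 × 0.801107 = 13.1791 kN·m.

M ≈ 13.2 kN·m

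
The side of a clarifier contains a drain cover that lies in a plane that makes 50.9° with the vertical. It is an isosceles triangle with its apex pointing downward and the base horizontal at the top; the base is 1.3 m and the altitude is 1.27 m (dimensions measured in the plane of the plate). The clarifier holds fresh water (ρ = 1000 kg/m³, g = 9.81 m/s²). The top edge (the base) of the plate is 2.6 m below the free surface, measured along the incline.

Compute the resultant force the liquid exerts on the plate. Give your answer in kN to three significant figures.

γ = ρg = 1000 × 9.81 = 9810 N/m³ = 9.81 kN/m³.
The plate makes 50.9° with the vertical, i.e. θ = 90° − 50.9° = 39.1° to the horizontal. Measuring y along the incline from the free-surface line, vertical depth h = y·sinθ with sinθ = 0.630676.
With the apex down, the centroid sits h/3 = 1.27/3 = 0.423333 m below the base (the top edge), so y_c = 2.6 + 0.423333 = 3.02333 m and h_c = 3.02333 × 0.630676 = 1.90674 m.
A = ½ × 1.3 × 1.27 = 0.8255 m².
Resultant F = γ·h_c·A = 9.81 × 1.90674 × 0.8255 = 15.4411 kN.

F ≈ 15.4 kN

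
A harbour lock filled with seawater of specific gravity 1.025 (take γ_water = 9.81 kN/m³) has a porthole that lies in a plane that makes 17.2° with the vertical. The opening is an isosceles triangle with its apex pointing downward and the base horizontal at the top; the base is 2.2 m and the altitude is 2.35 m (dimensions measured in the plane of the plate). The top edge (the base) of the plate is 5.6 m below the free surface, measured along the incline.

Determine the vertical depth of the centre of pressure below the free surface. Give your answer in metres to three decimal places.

h_p = 6.144 m

γ = 1.025 × 9.81 = 10.05525 kN/m³.
The plate makes 17.2° with the vertical, i.e. θ = 90° − 17.2° = 72.8° to the horizontal. Measuring y along the incline from the free-surface line, vertical depth h = y·sinθ with sinθ = 0.955278.
With the apex down, the centroid sits h/3 = 2.35/3 = 0.783333 m below the base (the top edge), so y_c = 5.6 + 0.783333 = 6.38333 m and h_c = 6.38333 × 0.955278 = 6.09785 m.
A = ½ × 2.2 × 2.35 = 2.585 m².
Resultant F = γ·h_c·A = 10.05525 × 6.09785 × 2.585 = 158.5 kN.
I_c = b·h³/36 = 2.2 × 2.35³/36 = 0.793092 m⁴.
Centre of pressure: y_p = y_c + I_c/(y_c·A) = 6.38333 + 0.793092/(6.38333 × 2.585) = 6.38333 + 0.0480635 = 6.43139 m along the plane.
Vertically, h_p = y_p·sinθ = 6.43139 × 0.955278 = 6.14377 m.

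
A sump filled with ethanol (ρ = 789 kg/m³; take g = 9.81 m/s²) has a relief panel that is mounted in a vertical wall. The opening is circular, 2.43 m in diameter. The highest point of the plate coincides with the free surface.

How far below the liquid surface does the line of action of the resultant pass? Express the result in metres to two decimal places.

γ = ρg = 789 × 9.81 / 1000 = 7.74009 kN/m³.
The centroid is at the centre, 1.215 m below the top of the plate, so the centroid depth is h_c = 1.215 m.
A = π(1.215)² = 4.6377 m².
Resultant F = γ·h_c·A = 7.74009 × 1.215 × 4.6377 = 43.6139 kN.
I_c = πr⁴/4 = π × 1.215⁴/4 = 1.71157 m⁴.
Centre of pressure: y_p = y_c + I_c/(y_c·A) = 1.215 + 1.71157/(1.215 × 4.6377) = 1.215 + 0.30375 = 1.51875 m along the plane.

h_p = 1.52 m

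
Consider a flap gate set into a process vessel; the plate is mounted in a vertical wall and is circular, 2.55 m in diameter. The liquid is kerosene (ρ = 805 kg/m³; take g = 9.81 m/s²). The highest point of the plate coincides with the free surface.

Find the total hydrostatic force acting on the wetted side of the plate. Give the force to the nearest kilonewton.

γ = ρg = 805 × 9.81 / 1000 = 7.89705 kN/m³.
The centroid is at the centre, 1.275 m below the top of the plate, so the centroid depth is h_c = 1.275 m.
A = π(1.275)² = 5.10705 m².
Resultant F = γ·h_c·A = 7.89705 × 1.275 × 5.10705 = 51.4216 kN.

F ≈ 51 kN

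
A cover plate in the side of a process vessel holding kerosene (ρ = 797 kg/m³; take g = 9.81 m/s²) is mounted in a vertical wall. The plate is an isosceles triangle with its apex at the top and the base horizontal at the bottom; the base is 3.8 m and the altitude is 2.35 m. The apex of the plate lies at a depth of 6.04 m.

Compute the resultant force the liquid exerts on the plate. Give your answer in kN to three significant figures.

γ = ρg = 797 × 9.81 / 1000 = 7.81857 kN/m³.
With the apex up, the centroid sits 2h/3 = 2 × 2.35/3 = 1.56667 m below the apex, so the centroid depth is h_c = 6.04 + 1.56667 = 7.60667 m.
A = ½ × 3.8 × 2.35 = 4.465 m².
Resultant F = γ·h_c·A = 7.81857 × 7.60667 × 4.465 = 265.548 kN.

F ≈ 266 kN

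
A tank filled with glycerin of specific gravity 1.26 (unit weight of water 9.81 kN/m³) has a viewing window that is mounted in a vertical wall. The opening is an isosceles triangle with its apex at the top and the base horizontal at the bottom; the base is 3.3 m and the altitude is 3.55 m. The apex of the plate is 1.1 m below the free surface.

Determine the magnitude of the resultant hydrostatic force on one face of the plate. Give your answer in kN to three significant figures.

F ≈ 251 kN

γ = 1.26 × 9.81 = 12.3606 kN/m³.
With the apex up, the centroid sits 2h/3 = 2 × 3.55/3 = 2.36667 m below the apex, so the centroid depth is h_c = 1.1 + 2.36667 = 3.46667 m.
A = ½ × 3.3 × 3.55 = 5.8575 m².
Resultant F = γ·h_c·A = 12.3606 × 3.46667 × 5.8575 = 250.995 kN.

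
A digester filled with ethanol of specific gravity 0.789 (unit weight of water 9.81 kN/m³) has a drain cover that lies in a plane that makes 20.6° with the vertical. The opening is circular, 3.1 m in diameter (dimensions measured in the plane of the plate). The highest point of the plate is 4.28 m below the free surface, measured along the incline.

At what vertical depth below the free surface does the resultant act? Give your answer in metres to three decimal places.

h_p = 5.554 m

γ = 0.789 × 9.81 = 7.74009 kN/m³.
The plate makes 20.6° with the vertical, i.e. θ = 90° − 20.6° = 69.4° to the horizontal. Measuring y along the incline from the free-surface line, vertical depth h = y·sinθ with sinθ = 0.936060.
The centroid is at the centre, 1.55 m below the top of the plate, so y_c = 4.28 + 1.55 = 5.83 m and h_c = 5.83 × 0.936060 = 5.45723 m.
A = π(1.55)² = 7.54768 m².
Resultant F = γ·h_c·A = 7.74009 × 5.45723 × 7.54768 = 318.81 kN.
I_c = πr⁴/4 = π × 1.55⁴/4 = 4.53332 m⁴.
Centre of pressure: y_p = y_c + I_c/(y_c·A) = 5.83 + 4.53332/(5.83 × 7.54768) = 5.83 + 0.103023 = 5.93302 m along the plane.
Vertically, h_p = y_p·sinθ = 5.93302 × 0.936060 = 5.55366 m.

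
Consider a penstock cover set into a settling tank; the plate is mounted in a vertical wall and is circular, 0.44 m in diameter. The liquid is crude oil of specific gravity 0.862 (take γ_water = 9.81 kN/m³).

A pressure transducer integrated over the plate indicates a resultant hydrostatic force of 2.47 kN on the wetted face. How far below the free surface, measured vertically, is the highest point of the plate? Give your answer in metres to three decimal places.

d_top ≈ 1.701 m

γ = 0.862 × 9.81 = 8.45622 kN/m³.
A = π(0.22)² = 0.152053 m².
From F = γ·h_c·A, the centroid depth is h_c = 2.47/(8.45622 × 0.152053) = 1.92099 m.
The centroid is at the centre, 0.22 m below the top of the plate, so the highest point sits at h_top = 1.92099 − 0.22 = 1.70099 m below the surface.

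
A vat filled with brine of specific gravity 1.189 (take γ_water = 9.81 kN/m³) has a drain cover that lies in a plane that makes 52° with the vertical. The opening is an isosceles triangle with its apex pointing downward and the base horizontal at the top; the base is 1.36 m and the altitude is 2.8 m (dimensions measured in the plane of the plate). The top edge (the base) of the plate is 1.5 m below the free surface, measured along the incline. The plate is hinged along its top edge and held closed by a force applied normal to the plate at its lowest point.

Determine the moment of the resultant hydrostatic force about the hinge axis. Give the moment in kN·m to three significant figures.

γ = 1.189 × 9.81 = 11.66409 kN/m³.
The plate makes 52° with the vertical, i.e. θ = 90° − 52° = 38° to the horizontal. Measuring y along the incline from the free-surface line, vertical depth h = y·sinθ with sinθ = 0.615661.
With the apex down, the centroid sits h/3 = 2.8/3 = 0.933333 m below the base (the top edge), so y_c = 1.5 + 0.933333 = 2.43333 m and h_c = 2.43333 × 0.615661 = 1.49811 m.
A = ½ × 1.36 × 2.8 = 1.904 m².
Resultant F = γ·h_c·A = 11.66409 × 1.49811 × 1.904 = 33.2707 kN.
I_c = b·h³/36 = 1.36 × 2.8³/36 = 0.829298 m⁴.
Centre of pressure: y_p = y_c + I_c/(y_c·A) = 2.43333 + 0.829298/(2.43333 × 1.904) = 2.43333 + 0.178996 = 2.61233 m along the plane.
The resultant acts 0.933333 + 0.178996 = 1.11233 m (along the plate) below the hinge at the top edge, so the moment about the hinge is M = F × 1.11233 = 33.2707 × 1.11233 = 37.008 kN·m.

M ≈ 37.0 kN·m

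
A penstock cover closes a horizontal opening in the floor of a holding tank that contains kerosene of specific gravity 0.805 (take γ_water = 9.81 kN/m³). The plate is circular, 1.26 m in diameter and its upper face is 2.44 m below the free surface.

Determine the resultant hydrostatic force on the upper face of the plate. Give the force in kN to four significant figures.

γ = 0.805 × 9.81 = 7.89705 kN/m³.
The plate is horizontal, so pressure is uniform at p = γ·h = 7.89705 × 2.44 = 19.2688 kN/m².
A = π(0.63)² = 1.2469 m².
F = p·A = 19.2688 × 1.2469 = 24.0263 kN.

F ≈ 24.03 kN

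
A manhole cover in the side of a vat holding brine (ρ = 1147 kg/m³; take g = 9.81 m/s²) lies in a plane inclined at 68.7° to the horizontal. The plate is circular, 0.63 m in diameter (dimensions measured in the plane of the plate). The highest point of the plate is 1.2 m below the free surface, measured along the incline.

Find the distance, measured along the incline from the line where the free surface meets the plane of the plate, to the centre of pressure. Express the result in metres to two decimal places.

y_p = 1.53 m

γ = ρg = 1147 × 9.81 / 1000 = 11.25207 kN/m³.
Let θ = 68.7° be the plate's angle to the horizontal; measure y along the incline from where the plane meets the free surface. Vertical depth h = y·sinθ with sinθ = 0.931691.
The centroid is at the centre, 0.315 m below the top of the plate, so y_c = 1.2 + 0.315 = 1.515 m and h_c = 1.515 × 0.931691 = 1.41151 m.
A = π(0.315)² = 0.311725 m².
Resultant F = γ·h_c·A = 11.25207 × 1.41151 × 0.311725 = 4.95094 kN.
I_c = πr⁴/4 = π × 0.315⁴/4 = 0.00773272 m⁴.
Centre of pressure: y_p = y_c + I_c/(y_c·A) = 1.515 + 0.00773272/(1.515 × 0.311725) = 1.515 + 0.0163737 = 1.53137 m along the plane.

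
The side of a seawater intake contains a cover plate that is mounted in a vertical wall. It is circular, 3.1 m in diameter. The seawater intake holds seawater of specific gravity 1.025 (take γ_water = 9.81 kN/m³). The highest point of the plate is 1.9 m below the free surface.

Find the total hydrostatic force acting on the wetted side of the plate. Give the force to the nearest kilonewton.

F ≈ 262 kN

γ = 1.025 × 9.81 = 10.05525 kN/m³.
The centroid is at the centre, 1.55 m below the top of the plate, so the centroid depth is h_c = 1.9 + 1.55 = 3.45 m.
A = π(1.55)² = 7.54768 m².
Resultant F = γ·h_c·A = 10.05525 × 3.45 × 7.54768 = 261.834 kN.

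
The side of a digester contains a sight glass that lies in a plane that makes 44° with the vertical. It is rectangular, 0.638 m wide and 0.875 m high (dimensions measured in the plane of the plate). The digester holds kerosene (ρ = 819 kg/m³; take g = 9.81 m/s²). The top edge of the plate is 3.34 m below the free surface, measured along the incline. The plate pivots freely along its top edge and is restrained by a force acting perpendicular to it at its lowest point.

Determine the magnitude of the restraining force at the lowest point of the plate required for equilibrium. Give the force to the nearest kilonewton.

γ = ρg = 819 × 9.81 / 1000 = 8.03439 kN/m³.
The plate makes 44° with the vertical, i.e. θ = 90° − 44° = 46° to the horizontal. Measuring y along the incline from the free-surface line, vertical depth h = y·sinθ with sinθ = 0.719340.
The centroid lies 0.875/2 = 0.4375 m below the top edge, so y_c = 3.34 + 0.4375 = 3.7775 m and h_c = 3.7775 × 0.719340 = 2.71731 m.
A = 0.638 × 0.875 = 0.55825 m².
Resultant F = γ·h_c·A = 8.03439 × 2.71731 × 0.55825 = 12.1877 kN.
I_c = b·h³/12 = 0.638 × 0.875³/12 = 0.0356175 m⁴.
Centre of pressure: y_p = y_c + I_c/(y_c·A) = 3.7775 + 0.0356175/(3.7775 × 0.55825) = 3.7775 + 0.01689 = 3.79439 m along the plane.
The resultant acts 0.4375 + 0.01689 = 0.45439 m (along the plate) below the hinge at the top edge, so the moment about the hinge is M = F × 0.45439 = 12.1877 × 0.45439 = 5.53797 kN·m.
A normal force at the bottom, 0.875 m from the hinge, must supply this moment: P = 5.53797/0.875 = 6.32911 kN.

P ≈ 6 kN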